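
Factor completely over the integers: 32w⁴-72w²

Pull out the common factor 8w²; 4w²-9 is a difference of squares.

8w²(2w+3)(2w-3)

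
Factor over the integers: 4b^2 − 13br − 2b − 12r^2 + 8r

Group: b(4b + 3r − 2) − 4r(4b + 3r − 2); both groups contain (4b + 3r − 2).

(4b + 3r − 2)(b − 4r)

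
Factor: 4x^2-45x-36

Need a pair with product 4·(-36) = -144 and sum -45: that's 3 and -48.
Split the middle term: 4x^2+3x - 48x-36 = x(4x+3) - 12(4x+3).

(4x+3)(x-12)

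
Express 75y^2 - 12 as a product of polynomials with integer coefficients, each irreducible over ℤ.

3(5y + 2)(5y - 2)

Every term has a factor of 3. Then 25y^2 - 4 = (5y)² − (2)².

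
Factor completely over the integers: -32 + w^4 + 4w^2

(w + 2)(w - 2)(w^2 + 8)

Substitute u = w^2 to get a quadratic in u, then factor.
w^2 - 4 is a difference of squares.
w^2 + 8 is irreducible over ℤ (always positive, so no real roots).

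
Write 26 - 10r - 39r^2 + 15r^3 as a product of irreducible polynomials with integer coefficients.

Group as (15r^3 - 10r) + (-39r^2 + 26) = 5r(3r^2 - 2) - 13(3r^2 - 2).
Both groups share the factor (3r^2 - 2).

(5r - 13)(3r^2 - 2)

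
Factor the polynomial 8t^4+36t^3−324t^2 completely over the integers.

Pull out the common factor 4t^2, then factor the remaining trinomial.

4t^2(2t−9)(t+9)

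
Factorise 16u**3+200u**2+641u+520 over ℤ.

Among the possible rational roots, u = -5/4 is a root, so (4u+5) divides it; the quotient is 4u**2+45u+104.
The remaining quadratic factors as (4u+13)(u+8).

(4u+13)(4u+5)(u+8)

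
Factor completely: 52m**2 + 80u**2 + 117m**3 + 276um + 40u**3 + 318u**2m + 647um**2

Group: 4u(10u**2 + 47um + 20u + 9m**2 + 4m) + 13m(10u**2 + 47um + 20u + 9m**2 + 4m); both groups contain (10u**2 + 47um + 20u + 9m**2 + 4m), so (4u + 13m) is a factor with cofactor 10u**2 + 47um + 20u + 9m**2 + 4m.
The cofactor groups again: 10u**2 + 47um + 20u + 9m**2 + 4m = 2u(5u + m) + (9m + 4)(5u + m); both groups contain (5u + m), giving (2u + 9m + 4)(5u + m).

(4u + 13m)(2u + 9m + 4)(5u + m)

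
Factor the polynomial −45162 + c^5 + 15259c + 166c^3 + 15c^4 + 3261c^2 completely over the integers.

(c + 13)(c + 9)(c − 2)(c^2 − 5c + 193)

Testing divisors of the constant over divisors of the leading coefficient, c = −13 is a root, giving the factor (c + 13) and quotient c^4 + 2c^3 + 140c^2 + 1441c − 3474.
Continuing, c = −9 is a root, so (c + 9) divides it; the quotient is c^3 − 7c^2 + 203c − 386.
Next, c = 2 is a root, so (c − 2) divides it; the quotient is c^2 − 5c + 193.
The quadratic c^2 − 5c + 193 has discriminant −747 < 0 and is irreducible over ℤ.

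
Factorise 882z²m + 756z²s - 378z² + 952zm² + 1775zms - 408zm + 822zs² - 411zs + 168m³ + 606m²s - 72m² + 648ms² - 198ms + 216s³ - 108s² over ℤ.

Group: 9z(98zm + 84zs - 42z + 84m² + 135ms - 36m + 54s² - 27s) + (2m + 4s)(98zm + 84zs - 42z + 84m² + 135ms - 36m + 54s² - 27s); both groups contain (98zm + 84zs - 42z + 84m² + 135ms - 36m + 54s² - 27s), so (9z + 2m + 4s) is a factor with cofactor 98zm + 84zs - 42z + 84m² + 135ms - 36m + 54s² - 27s.
The cofactor groups again: 98zm + 84zs - 42z + 84m² + 135ms - 36m + 54s² - 27s = 7m(14z + 12m + 9s) + (6s - 3)(14z + 12m + 9s); both groups contain (14z + 12m + 9s), giving (7m + 6s - 3)(14z + 12m + 9s).

(14z + 12m + 9s)(9z + 2m + 4s)(7m + 6s - 3)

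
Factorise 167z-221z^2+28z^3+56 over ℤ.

(4z+1)(7z-8)(z-7)

By the rational root theorem, z = 7 is a root, so (z-7) is a factor; dividing leaves 28z^2-25z-8.
The remaining quadratic factors as (7z-8)(4z+1).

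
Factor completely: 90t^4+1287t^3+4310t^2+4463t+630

Among the possible rational roots, t = -7/3 is a root, giving the factor (3t+7) and quotient 30t^3+359t^2+599t+90.
Continuing, t = -1/6 is a root, so (6t+1) is a factor; dividing leaves 5t^2+59t+90.
The remaining quadratic factors as (5t+9)(t+10).

(3t+7)(5t+9)(6t+1)(t+10)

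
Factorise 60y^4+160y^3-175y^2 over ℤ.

Pull out the common factor 5y^2, then factor the remaining trinomial.

5y^2(2y+7)(6y-5)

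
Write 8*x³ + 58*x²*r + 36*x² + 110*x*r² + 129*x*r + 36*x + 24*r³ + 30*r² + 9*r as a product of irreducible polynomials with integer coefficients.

(x + 4*r + 3)*(2*x + 6*r + 3)*(4*x + r)

Group: x*(8*x² + 26*x*r + 12*x + 6*r² + 3*r) + (4*r + 3)*(8*x² + 26*x*r + 12*x + 6*r² + 3*r); both groups contain (8*x² + 26*x*r + 12*x + 6*r² + 3*r), so (x + 4*r + 3) is a factor with cofactor 8*x² + 26*x*r + 12*x + 6*r² + 3*r.
The cofactor groups again: 8*x² + 26*x*r + 12*x + 6*r² + 3*r = 4*x*(2*x + 6*r + 3) + r*(2*x + 6*r + 3); both groups contain (2*x + 6*r + 3), giving (4*x + r)*(2*x + 6*r + 3).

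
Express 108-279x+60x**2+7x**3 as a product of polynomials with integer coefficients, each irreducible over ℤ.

By the rational root theorem, x = -12 is a root, giving the factor (x+12) and quotient 7x**2-24x+9.
The remaining quadratic factors as (7x-3)(x-3).

(7x-3)(x+12)(x-3)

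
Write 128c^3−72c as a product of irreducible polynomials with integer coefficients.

Factor out 8c, leaving 16c^2−9, which is a difference of two squares.

8c(4c+3)(4c−3)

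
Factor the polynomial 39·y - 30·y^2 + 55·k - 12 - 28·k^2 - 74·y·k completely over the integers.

Group: -2·y·(15·y + 7·k - 12) + (-4·k + 1)·(15·y + 7·k - 12); both groups contain (15·y + 7·k - 12).

-(2·y + 4·k - 1)·(15·y + 7·k - 12)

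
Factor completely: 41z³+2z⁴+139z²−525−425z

(2z−5)(z+1)(z+15)(z+7)

Testing divisors of the constant over divisors of the leading coefficient, z = −7 is a root, so (z+7) divides it; the quotient is 2z³+27z²−50z−75.
Next, z = −15 is a root, giving the factor (z+15) and quotient 2z²−3z−5.
The remaining quadratic factors as (z+1)(2z−5).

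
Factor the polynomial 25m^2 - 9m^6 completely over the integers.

Factor out m^2 first: what remains is -9m^4 + 25.
Recognize a difference of squares with the parts 5 and 3m^2.

-m^2(3m^2 + 5)(3m^2 - 5)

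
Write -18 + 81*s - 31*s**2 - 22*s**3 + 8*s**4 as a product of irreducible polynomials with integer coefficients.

(2*s - 3)*(4*s - 1)*(s + 2)*(s - 3)

By the rational root theorem, s = 3 is a root, giving the factor (s - 3) and quotient 8*s**3 + 2*s**2 - 25*s + 6.
Continuing, s = -2 is a root, so (s + 2) divides it; the quotient is 8*s**2 - 14*s + 3.
The remaining quadratic factors as (2*s - 3)(4*s - 1).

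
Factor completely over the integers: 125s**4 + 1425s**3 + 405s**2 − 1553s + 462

Testing divisors of the constant over divisors of the leading coefficient, s = −7/5 is a root, so (5s + 7) divides it; the quotient is 25s**3 + 250s**2 − 269s + 66.
Continuing, s = 2/5 is a root, so (5s − 2) is a factor; dividing leaves 5s**2 + 52s − 33.
The remaining quadratic factors as (s + 11)(5s − 3).

(5s + 7)(5s − 2)(5s − 3)(s + 11)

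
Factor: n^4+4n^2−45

(n^2+9)(n^2−5)

Substitute u = n^2 to get a quadratic in u, then factor.
n^2−5 is irreducible over ℤ (5 is not a perfect square).
n^2+9 is irreducible over ℤ (sum of squares).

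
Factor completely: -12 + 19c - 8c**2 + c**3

(c - 1)(c - 3)(c - 4)

By the rational root theorem, c = 3 is a root, so (c - 3) divides it; the quotient is c**2 - 5c + 4.
The remaining quadratic factors as (c - 4)(c - 1).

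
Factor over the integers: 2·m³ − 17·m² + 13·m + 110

(2·m − 11)·(m + 2)·(m − 5)

Trying the rational-root candidates, m = −2 is a root, so (m + 2) divides it; the quotient is 2·m² − 21·m + 55.
The remaining quadratic factors as (2·m − 11)(m − 5).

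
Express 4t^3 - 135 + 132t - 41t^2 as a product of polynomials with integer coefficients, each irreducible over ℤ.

(4t - 9)(t - 3)(t - 5)

Among the possible rational roots, t = 5 is a root, so (t - 5) is a factor; dividing leaves 4t^2 - 21t + 27.
The remaining quadratic factors as (4t - 9)(t - 3).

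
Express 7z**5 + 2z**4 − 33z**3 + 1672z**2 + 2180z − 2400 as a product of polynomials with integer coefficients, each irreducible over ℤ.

(7z − 5)(z + 2)(z + 6)(z**2 − 7z + 40)

By the rational root theorem, z = 5/7 is a root, so (7z − 5) divides it; the quotient is z**4 + z**3 − 4z**2 + 236z + 480.
Continuing, z = −6 is a root, giving the factor (z + 6) and quotient z**3 − 5z**2 + 26z + 80.
Continuing, z = −2 is a root, giving the factor (z + 2) and quotient z**2 − 7z + 40.
The quadratic z**2 − 7z + 40 has discriminant −111 < 0 and is irreducible over ℤ.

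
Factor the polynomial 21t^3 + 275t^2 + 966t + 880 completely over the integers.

Testing divisors of the constant over divisors of the leading coefficient, t = -11/3 is a root, so (3t + 11) divides it; the quotient is 7t^2 + 66t + 80.
The remaining quadratic factors as (t + 8)(7t + 10).

(3t + 11)(7t + 10)(t + 8)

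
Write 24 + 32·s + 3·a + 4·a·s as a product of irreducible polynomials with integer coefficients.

Group as (4·a·s + 3·a) + (32·s + 24) = a·(4·s + 3) + 8·(4·s + 3).
Both groups share the factor (4·s + 3).

(4·s + 3)·(a + 8)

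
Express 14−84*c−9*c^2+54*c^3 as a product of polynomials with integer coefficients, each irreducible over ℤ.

(6*c−1)*(9*c^2−14)

Group as (54*c^3−84*c) + (−9*c^2+14) = 6*c*(9*c^2−14) − (9*c^2−14).
Both groups share the factor (9*c^2−14).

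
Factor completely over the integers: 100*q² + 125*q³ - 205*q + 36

(5*q + 9)*(5*q - 1)*(5*q - 4)

By the rational root theorem, q = -9/5 is a root, so (5*q + 9) divides it; the quotient is 25*q² - 25*q + 4.
The remaining quadratic factors as (5*q - 4)(5*q - 1).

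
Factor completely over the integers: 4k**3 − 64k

4k(k + 4)(k − 4)

Pull out the common factor 4k; k**2 − 16 is a difference of squares.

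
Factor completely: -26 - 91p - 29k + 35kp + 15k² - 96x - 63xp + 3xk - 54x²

-(9x - 5k + 13)(6x + 3k + 7p + 2)

Group: -6x(9x - 5k + 13) + (-3k - 7p - 2)(9x - 5k + 13); both groups contain (9x - 5k + 13).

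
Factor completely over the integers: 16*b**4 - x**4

(2*b + x)*(2*b - x)*(4*b**2 + x**2)

Write as (4*b**2)² − (x**2)², then factor 4*b**2 - x**2 once more.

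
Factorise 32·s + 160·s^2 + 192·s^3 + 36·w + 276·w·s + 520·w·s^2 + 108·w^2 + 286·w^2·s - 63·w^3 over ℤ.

Group: w·(-63·w^2 - 92·w·s - 18·w - 32·s^2 - 16·s) + (-6·s - 2)·(-63·w^2 - 92·w·s - 18·w - 32·s^2 - 16·s); both groups contain (-63·w^2 - 92·w·s - 18·w - 32·s^2 - 16·s), so (w - 6·s - 2) is a factor with cofactor -63·w^2 - 92·w·s - 18·w - 32·s^2 - 16·s.
The cofactor groups again: -63·w^2 - 92·w·s - 18·w - 32·s^2 - 16·s = -7·w·(9·w + 8·s) + (-4·s - 2)·(9·w + 8·s); both groups contain (9·w + 8·s), giving -(7·w + 4·s + 2)·(9·w + 8·s).

-(w - 6·s - 2)·(7·w + 4·s + 2)·(9·w + 8·s)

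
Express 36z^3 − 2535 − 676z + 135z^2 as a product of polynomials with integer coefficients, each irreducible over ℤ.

(3z + 13)(3z − 13)(4z + 15)

By the rational root theorem, z = −15/4 is a root, so (4z + 15) is a factor; dividing leaves 9z^2 − 169.
The remaining quadratic factors as (3z + 13)(3z − 13).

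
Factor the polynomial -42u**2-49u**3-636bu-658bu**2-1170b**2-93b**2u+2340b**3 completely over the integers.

Group: 15b(156b**2-79bu-78b-7u**2-6u) + 7u(156b**2-79bu-78b-7u**2-6u); both groups contain (156b**2-79bu-78b-7u**2-6u), so (15b+7u) is a factor with cofactor 156b**2-79bu-78b-7u**2-6u.
The cofactor groups again: 156b**2-79bu-78b-7u**2-6u = 12b(13b+u) + (-7u-6)(13b+u); both groups contain (13b+u), giving (12b-7u-6)(13b+u).

(12b-7u-6)(13b+u)(15b+7u)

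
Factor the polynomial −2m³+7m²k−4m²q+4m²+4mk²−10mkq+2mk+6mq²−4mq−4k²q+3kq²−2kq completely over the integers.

Group: m(−2m²+7mk−6mq+4m+4k²−3kq+2k) − q(−2m²+7mk−6mq+4m+4k²−3kq+2k); both groups contain (−2m²+7mk−6mq+4m+4k²−3kq+2k), so (m−q) is a factor with cofactor −2m²+7mk−6mq+4m+4k²−3kq+2k.
The cofactor groups again: −2m²+7mk−6mq+4m+4k²−3kq+2k = −m(2m+k) + (4k−3q+2)(2m+k); both groups contain (2m+k), giving −(m−4k+3q−2)(2m+k).

−(m−4k+3q−2)(2m+k)(m−q)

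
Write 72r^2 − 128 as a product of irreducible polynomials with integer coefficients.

8(3r + 4)(3r − 4)

Factor out 8, leaving 9r^2 − 16, which is a difference of two squares.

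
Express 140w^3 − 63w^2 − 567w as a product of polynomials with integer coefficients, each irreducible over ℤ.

Pull out the common factor 7w, then factor the remaining trinomial.

7w(4w − 9)(5w + 9)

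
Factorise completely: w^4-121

(w^2+11)(w^2-11)

Substitute u = w^2 to get a quadratic in u, then factor.
w^2-11 is irreducible over ℤ (11 is not a perfect square).
w^2+11 is irreducible over ℤ (always positive, so no real roots).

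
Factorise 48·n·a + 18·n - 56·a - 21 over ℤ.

Group as (48·n·a + 18·n) + (-56·a - 21) = 6·n·(8·a + 3) - 7·(8·a + 3).
Both groups share the factor (8·a + 3).

(6·n - 7)·(8·a + 3)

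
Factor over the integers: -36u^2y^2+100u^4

Pull out the common factor 4u^2; 25u^2-9y^2 is a difference of squares.

4u^2(5u+3y)(5u-3y)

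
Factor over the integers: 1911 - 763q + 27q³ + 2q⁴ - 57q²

(2q - 7)(q + 13)(q + 7)(q - 3)

Testing divisors of the constant over divisors of the leading coefficient, q = 3 is a root, giving the factor (q - 3) and quotient 2q³ + 33q² + 42q - 637.
Continuing, q = -7 is a root, giving the factor (q + 7) and quotient 2q² + 19q - 91.
The remaining quadratic factors as (q + 13)(2q - 7).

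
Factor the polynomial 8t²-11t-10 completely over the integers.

Need a pair with product 8·(-10) = -80 and sum -11: that's -16 and 5.
Split the middle term: 8t²-16t + 5t-10 = 8t(t-2) + 5(t-2).

(8t+5)(t-2)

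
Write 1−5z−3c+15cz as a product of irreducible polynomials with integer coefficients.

Group as (15cz−3c) + (−5z+1) = 3c(5z−1) − (5z−1).
Both groups share the factor (5z−1).

(3c−1)(5z−1)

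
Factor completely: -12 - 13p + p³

Trying the rational-root candidates, p = -3 is a root, so (p + 3) divides it; the quotient is p² - 3p - 4.
The remaining quadratic factors as (p - 4)(p + 1).

(p + 1)(p + 3)(p - 4)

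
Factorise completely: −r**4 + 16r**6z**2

Factor out r**4 first: what remains is 16r**2z**2 − 1.
Recognize a difference of squares with the parts 4rz and 1.

r**4(4rz + 1)(4rz − 1)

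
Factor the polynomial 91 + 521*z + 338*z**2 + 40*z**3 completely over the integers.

Trying the rational-root candidates, z = -13/2 is a root, so (2*z + 13) divides it; the quotient is 20*z**2 + 39*z + 7.
The remaining quadratic factors as (5*z + 1)(4*z + 7).

(2*z + 13)*(4*z + 7)*(5*z + 1)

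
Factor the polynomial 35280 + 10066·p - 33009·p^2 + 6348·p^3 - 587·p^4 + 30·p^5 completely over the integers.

(5·p - 7)·(6·p + 5)·(p - 9)·(p^2 - 10·p + 112)

Among the possible rational roots, p = 7/5 is a root, so (5·p - 7) divides it; the quotient is 6·p^4 - 109·p^3 + 1117·p^2 - 5038·p - 5040.
Next, p = -5/6 is a root, giving the factor (6·p + 5) and quotient p^3 - 19·p^2 + 202·p - 1008.
Continuing, p = 9 is a root, giving the factor (p - 9) and quotient p^2 - 10·p + 112.
The quadratic p^2 - 10·p + 112 has discriminant -348 < 0 and is irreducible over ℤ.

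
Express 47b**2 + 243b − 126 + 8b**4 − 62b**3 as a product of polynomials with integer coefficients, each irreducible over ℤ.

(2b − 1)(4b + 7)(b − 3)(b − 6)

Trying the rational-root candidates, b = −7/4 is a root, so (4b + 7) is a factor; dividing leaves 2b**3 − 19b**2 + 45b − 18.
Then b = 1/2 is a root, so (2b − 1) divides it; the quotient is b**2 − 9b + 18.
The remaining quadratic factors as (b − 6)(b − 3).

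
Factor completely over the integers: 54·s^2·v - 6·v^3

6·v·(3·s + v)·(3·s - v)

Factor out 6·v, leaving 9·s^2 - v^2, which is a difference of two squares.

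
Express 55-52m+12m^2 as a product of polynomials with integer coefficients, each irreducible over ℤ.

Need a pair with product 12·55 = 660 and sum -52: that's -30 and -22.
Split the middle term: 12m^2-30m - 22m+55 = 6m(2m-5) - 11(2m-5).

(2m-5)(6m-11)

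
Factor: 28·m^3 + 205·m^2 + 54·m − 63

Testing divisors of the constant over divisors of the leading coefficient, m = −7 is a root, so (m + 7) is a factor; dividing leaves 28·m^2 + 9·m − 9.
The remaining quadratic factors as (4·m + 3)(7·m − 3).

(4·m + 3)·(7·m − 3)·(m + 7)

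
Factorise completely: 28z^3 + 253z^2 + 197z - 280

(4z + 7)(7z - 5)(z + 8)

By the rational root theorem, z = -7/4 is a root, so (4z + 7) divides it; the quotient is 7z^2 + 51z - 40.
The remaining quadratic factors as (7z - 5)(z + 8).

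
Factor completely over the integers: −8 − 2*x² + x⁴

(x + 2)*(x − 2)*(x² + 2)

Substitute u = x² to get a quadratic in u, then factor.
x² − 4 is a difference of squares.
x² + 2 is irreducible over ℤ (always positive, so no real roots).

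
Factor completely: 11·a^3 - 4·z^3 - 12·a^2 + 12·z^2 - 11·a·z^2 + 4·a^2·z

Group: a·(11·a^2 - 7·a·z - 12·a - 4·z^2 + 12·z) + z·(11·a^2 - 7·a·z - 12·a - 4·z^2 + 12·z); both groups contain (11·a^2 - 7·a·z - 12·a - 4·z^2 + 12·z), so (a + z) is a factor with cofactor 11·a^2 - 7·a·z - 12·a - 4·z^2 + 12·z.
The cofactor groups again: 11·a^2 - 7·a·z - 12·a - 4·z^2 + 12·z = a·(11·a + 4·z - 12) - z·(11·a + 4·z - 12); both groups contain (11·a + 4·z - 12), giving (a - z)·(11·a + 4·z - 12).

(11·a + 4·z - 12)·(a + z)·(a - z)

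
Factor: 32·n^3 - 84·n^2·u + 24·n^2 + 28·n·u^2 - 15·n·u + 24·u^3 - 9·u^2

(4·n - 8·u + 3)·(8·n + 3·u)·(n - u)

Group: n·(32·n^2 - 52·n·u + 24·n - 24·u^2 + 9·u) - u·(32·n^2 - 52·n·u + 24·n - 24·u^2 + 9·u); both groups contain (32·n^2 - 52·n·u + 24·n - 24·u^2 + 9·u), so (n - u) is a factor with cofactor 32·n^2 - 52·n·u + 24·n - 24·u^2 + 9·u.
The cofactor groups again: 32·n^2 - 52·n·u + 24·n - 24·u^2 + 9·u = 4·n·(8·n + 3·u) + (-8·u + 3)·(8·n + 3·u); both groups contain (8·n + 3·u), giving (4·n - 8·u + 3)·(8·n + 3·u).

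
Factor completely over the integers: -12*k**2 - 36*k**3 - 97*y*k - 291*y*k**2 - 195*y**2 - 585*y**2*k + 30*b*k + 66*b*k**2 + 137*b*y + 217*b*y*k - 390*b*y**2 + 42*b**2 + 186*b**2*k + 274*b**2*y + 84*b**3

(14*b - 15*y - 4*k)*(2*b + 3*k + 1)*(3*b + 13*y + 3*k)

Group: 14*b*(6*b**2 + 26*b*y + 15*b*k + 3*b + 39*y*k + 13*y + 9*k**2 + 3*k) + (-15*y - 4*k)*(6*b**2 + 26*b*y + 15*b*k + 3*b + 39*y*k + 13*y + 9*k**2 + 3*k); both groups contain (6*b**2 + 26*b*y + 15*b*k + 3*b + 39*y*k + 13*y + 9*k**2 + 3*k), so (14*b - 15*y - 4*k) is a factor with cofactor 6*b**2 + 26*b*y + 15*b*k + 3*b + 39*y*k + 13*y + 9*k**2 + 3*k.
The cofactor groups again: 6*b**2 + 26*b*y + 15*b*k + 3*b + 39*y*k + 13*y + 9*k**2 + 3*k = 2*b*(3*b + 13*y + 3*k) + (3*k + 1)*(3*b + 13*y + 3*k); both groups contain (3*b + 13*y + 3*k), giving (2*b + 3*k + 1)*(3*b + 13*y + 3*k).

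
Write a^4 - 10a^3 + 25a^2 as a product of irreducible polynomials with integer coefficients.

Pull out the common factor a^2, leaving a^2 - 10a + 25.
Recognize a perfect-square trinomial with the parts a and 5.

a^2(a - 5)^2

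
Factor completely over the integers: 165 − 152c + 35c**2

Need a pair with product 35·165 = 5775 and sum −152: that's −77 and −75.
Split the middle term: 35c**2 − 77c − 75c + 165 = 7c(5c − 11) − 15(5c − 11).

(5c − 11)(7c − 15)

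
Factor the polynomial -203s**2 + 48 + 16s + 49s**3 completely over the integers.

(7s + 3)(7s - 4)(s - 4)

Among the possible rational roots, s = 4 is a root, so (s - 4) is a factor; dividing leaves 49s**2 - 7s - 12.
The remaining quadratic factors as (7s + 3)(7s - 4).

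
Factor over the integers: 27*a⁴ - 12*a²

3*a²*(3*a + 2)*(3*a - 2)

Pull out the common factor 3*a²; 9*a² - 4 is a difference of squares.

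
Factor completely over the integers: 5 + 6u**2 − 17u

Need a pair with product 6·5 = 30 and sum −17: that's −2 and −15.
Split the middle term: 6u**2 − 2u − 15u + 5 = 2u(3u − 1) − 5(3u − 1).

(2u − 5)(3u − 1)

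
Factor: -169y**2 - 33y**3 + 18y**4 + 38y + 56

(2y + 1)(3y + 7)(3y - 2)(y - 4)

Trying the rational-root candidates, y = -7/3 is a root, so (3y + 7) is a factor; dividing leaves 6y**3 - 25y**2 + 2y + 8.
Next, y = 4 is a root, so (y - 4) divides it; the quotient is 6y**2 - y - 2.
The remaining quadratic factors as (2y + 1)(3y - 2).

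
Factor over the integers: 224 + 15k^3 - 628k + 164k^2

(3k - 8)(5k - 2)(k + 14)

By the rational root theorem, k = 2/5 is a root, giving the factor (5k - 2) and quotient 3k^2 + 34k - 112.
The remaining quadratic factors as (3k - 8)(k + 14).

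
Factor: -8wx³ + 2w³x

Factor out 2wx, leaving w² - 4x², which is a difference of two squares.

2wx(w + 2x)(w - 2x)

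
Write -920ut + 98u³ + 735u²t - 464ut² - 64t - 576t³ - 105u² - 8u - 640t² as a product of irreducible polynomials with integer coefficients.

(7u - 8t - 8)(u + 8t)(14u + 9t + 1)

Group: 7u(14u² + 121ut + u + 72t² + 8t) + (-8t - 8)(14u² + 121ut + u + 72t² + 8t); both groups contain (14u² + 121ut + u + 72t² + 8t), so (7u - 8t - 8) is a factor with cofactor 14u² + 121ut + u + 72t² + 8t.
The cofactor groups again: 14u² + 121ut + u + 72t² + 8t = u(14u + 9t + 1) + 8t(14u + 9t + 1); both groups contain (14u + 9t + 1), giving (u + 8t)(14u + 9t + 1).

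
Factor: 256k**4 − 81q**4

(4k + 3q)(4k − 3q)(16k**2 + 9q**2)

(4k)⁴ − (3q)⁴ = ((4k)² − (3q)²)((4k)² + (3q)²); the first factor splits again, the second (16k**2 + 9q**2) is irreducible.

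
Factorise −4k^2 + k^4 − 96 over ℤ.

Substitute u = k^2 to get a quadratic in u, then factor.
k^2 + 8 is irreducible over ℤ (always positive, so no real roots).
k^2 − 12 is irreducible over ℤ (12 is not a perfect square).

(k^2 + 8)(k^2 − 12)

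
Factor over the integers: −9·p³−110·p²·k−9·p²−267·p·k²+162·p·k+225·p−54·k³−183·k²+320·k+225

Group: 9·p·(−p²−12·p·k−27·k²+30·k+25) + (2·k+9)·(−p²−12·p·k−27·k²+30·k+25); both groups contain (−p²−12·p·k−27·k²+30·k+25), so (9·p+2·k+9) is a factor with cofactor −p²−12·p·k−27·k²+30·k+25.
The cofactor groups again: −p²−12·p·k−27·k²+30·k+25 = −p·(p+9·k+5) + (−3·k+5)·(p+9·k+5); both groups contain (p+9·k+5), giving −(p+3·k−5)·(p+9·k+5).

−(9·p+2·k+9)·(p+3·k−5)·(p+9·k+5)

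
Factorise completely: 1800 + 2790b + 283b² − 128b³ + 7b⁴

(7b + 5)(b + 3)(b − 10)(b − 12)

Among the possible rational roots, b = 12 is a root, so (b − 12) is a factor; dividing leaves 7b³ − 44b² − 245b − 150.
Then b = −5/7 is a root, so (7b + 5) divides it; the quotient is b² − 7b − 30.
The remaining quadratic factors as (b − 10)(b + 3).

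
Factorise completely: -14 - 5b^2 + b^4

Substitute u = b^2 to get a quadratic in u, then factor.
b^2 - 7 is irreducible over ℤ (7 is not a perfect square).
b^2 + 2 is irreducible over ℤ (always positive, so no real roots).

(b^2 + 2)(b^2 - 7)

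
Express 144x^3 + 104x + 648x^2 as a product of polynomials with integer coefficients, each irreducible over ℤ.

8x(3x + 13)(6x + 1)

Pull out the common factor 8x, then factor the remaining trinomial.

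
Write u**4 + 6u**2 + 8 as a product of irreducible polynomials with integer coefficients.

(u**2 + 2)(u**2 + 4)

Substitute w = u**2 to get a quadratic in w, then factor.
u**2 + 2 is irreducible over ℤ (always positive, so no real roots).
u**2 + 4 is irreducible over ℤ (sum of squares).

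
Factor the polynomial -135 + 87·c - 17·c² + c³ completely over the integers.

(c - 3)·(c - 5)·(c - 9)

Trying the rational-root candidates, c = 3 is a root, giving the factor (c - 3) and quotient c² - 14·c + 45.
The remaining quadratic factors as (c - 5)(c - 9).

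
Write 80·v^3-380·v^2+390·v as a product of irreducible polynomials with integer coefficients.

10·v·(2·v-3)·(4·v-13)

Pull out the common factor 10·v, then factor the remaining trinomial.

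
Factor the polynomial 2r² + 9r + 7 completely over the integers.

Need a pair with product 2·7 = 14 and sum 9: that's 2 and 7.
Split the middle term: 2r² + 2r + 7r + 7 = 2r(r + 1) + 7(r + 1).

(2r + 7)(r + 1)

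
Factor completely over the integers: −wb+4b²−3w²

Group: −w(3w+4b) + b(3w+4b); both groups contain (3w+4b).

−(w−b)(3w+4b)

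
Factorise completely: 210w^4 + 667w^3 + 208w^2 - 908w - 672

Trying the rational-root candidates, w = -6/5 is a root, so (5w + 6) divides it; the quotient is 42w^3 + 83w^2 - 58w - 112.
Then w = -8/7 is a root, so (7w + 8) is a factor; dividing leaves 6w^2 + 5w - 14.
The remaining quadratic factors as (6w - 7)(w + 2).

(5w + 6)(6w - 7)(7w + 8)(w + 2)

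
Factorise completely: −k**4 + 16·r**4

Write as (4·r**2)² − (k**2)², then factor 4·r**2 − k**2 once more.

(2·r − k)·(2·r + k)·(4·r**2 + k**2)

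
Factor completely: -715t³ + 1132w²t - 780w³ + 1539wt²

Group: 13w(-60w² + 64wt + 143t²) - 5t(-60w² + 64wt + 143t²); both groups contain (-60w² + 64wt + 143t²), so (13w - 5t) is a factor with cofactor -60w² + 64wt + 143t².
The cofactor groups again: -60w² + 64wt + 143t² = -6w(10w + 11t) + 13t(10w + 11t); both groups contain (10w + 11t), giving -(6w - 13t)(10w + 11t).

-(6w - 13t)(13w - 5t)(10w + 11t)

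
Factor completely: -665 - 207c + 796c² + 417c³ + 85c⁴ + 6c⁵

Among the possible rational roots, c = 5/6 is a root, giving the factor (6c - 5) and quotient c⁴ + 15c³ + 82c² + 201c + 133.
Continuing, c = -1 is a root, giving the factor (c + 1) and quotient c³ + 14c² + 68c + 133.
Continuing, c = -7 is a root, so (c + 7) divides it; the quotient is c² + 7c + 19.
The quadratic c² + 7c + 19 has discriminant -27 < 0 and is irreducible over ℤ.

(6c - 5)(c + 1)(c + 7)(c² + 7c + 19)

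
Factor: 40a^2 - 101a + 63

(5a - 7)(8a - 9)

Need a pair with product 40·63 = 2520 and sum -101: that's -56 and -45.
Split the middle term: 40a^2 - 56a - 45a + 63 = 8a(5a - 7) - 9(5a - 7).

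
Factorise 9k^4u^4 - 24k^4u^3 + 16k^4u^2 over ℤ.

Pull out the common factor k^4u^2, leaving 9u^2 - 24u + 16.
Recognize a perfect-square trinomial with the parts 4 and 3u.

k^4u^2(3u - 4)^2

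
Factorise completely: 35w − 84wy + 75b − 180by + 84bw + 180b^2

Group: 12b(15b + 7w) + (−12y + 5)(15b + 7w); both groups contain (15b + 7w).

(12b − 12y + 5)(15b + 7w)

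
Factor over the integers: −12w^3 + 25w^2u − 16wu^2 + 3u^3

Group: 3w(−4w^2 + 7wu − 3u^2) − u(−4w^2 + 7wu − 3u^2); both groups contain (−4w^2 + 7wu − 3u^2), so (3w − u) is a factor with cofactor −4w^2 + 7wu − 3u^2.
The cofactor groups again: −4w^2 + 7wu − 3u^2 = −w(4w − 3u) + u(4w − 3u); both groups contain (4w − 3u), giving −(w − u)(4w − 3u).

−(4w − 3u)(3w − u)(w − u)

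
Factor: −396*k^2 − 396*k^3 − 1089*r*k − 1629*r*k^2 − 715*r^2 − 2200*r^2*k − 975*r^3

−(15*r + 11*k + 11)*(13*r + 12*k)*(5*r + 3*k)

Group: 15*r*(−65*r^2 − 99*r*k − 36*k^2) + (11*k + 11)*(−65*r^2 − 99*r*k − 36*k^2); both groups contain (−65*r^2 − 99*r*k − 36*k^2), so (15*r + 11*k + 11) is a factor with cofactor −65*r^2 − 99*r*k − 36*k^2.
The cofactor groups again: −65*r^2 − 99*r*k − 36*k^2 = −13*r*(5*r + 3*k) − 12*k*(5*r + 3*k); both groups contain (5*r + 3*k), giving −(13*r + 12*k)*(5*r + 3*k).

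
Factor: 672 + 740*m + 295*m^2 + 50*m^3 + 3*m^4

(3*m + 8)*(m + 3)*(m + 4)*(m + 7)

Testing divisors of the constant over divisors of the leading coefficient, m = −8/3 is a root, so (3*m + 8) is a factor; dividing leaves m^3 + 14*m^2 + 61*m + 84.
Then m = −7 is a root, giving the factor (m + 7) and quotient m^2 + 7*m + 12.
The remaining quadratic factors as (m + 4)(m + 3).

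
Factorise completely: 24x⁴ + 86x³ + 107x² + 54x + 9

Among the possible rational roots, x = −3/2 is a root, so (2x + 3) divides it; the quotient is 12x³ + 25x² + 16x + 3.
Continuing, x = −3/4 is a root, giving the factor (4x + 3) and quotient 3x² + 4x + 1.
The remaining quadratic factors as (x + 1)(3x + 1).

(2x + 3)(3x + 1)(4x + 3)(x + 1)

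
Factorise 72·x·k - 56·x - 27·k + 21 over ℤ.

Group as (72·x·k - 56·x) + (-27·k + 21) = 8·x·(9·k - 7) - 3·(9·k - 7).
Both groups share the factor (9·k - 7).

(8·x - 3)·(9·k - 7)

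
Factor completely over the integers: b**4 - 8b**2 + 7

Substitute u = b**2 to get a quadratic in u, then factor.
b**2 - 1 is a difference of squares.
b**2 - 7 is irreducible over ℤ (7 is not a perfect square).

(b + 1)(b - 1)(b**2 - 7)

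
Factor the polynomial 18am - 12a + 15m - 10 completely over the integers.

Group as (18am - 12a) + (15m - 10) = 6a(3m - 2) + 5(3m - 2).
Both groups share the factor (3m - 2).

(3m - 2)(6a + 5)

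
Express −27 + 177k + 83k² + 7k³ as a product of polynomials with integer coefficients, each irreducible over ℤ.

(7k − 1)(k + 3)(k + 9)

Trying the rational-root candidates, k = 1/7 is a root, so (7k − 1) divides it; the quotient is k² + 12k + 27.
The remaining quadratic factors as (k + 3)(k + 9).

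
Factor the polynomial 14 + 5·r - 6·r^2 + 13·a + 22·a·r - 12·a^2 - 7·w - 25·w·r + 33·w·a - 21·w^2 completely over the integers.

Group: -7·w·(3·w - 3·a + r - 2) + (4·a - 6·r - 7)·(3·w - 3·a + r - 2); both groups contain (3·w - 3·a + r - 2).

-(3·w - 3·a + r - 2)·(7·w - 4·a + 6·r + 7)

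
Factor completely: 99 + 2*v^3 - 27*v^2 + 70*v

Among the possible rational roots, v = -1 is a root, giving the factor (v + 1) and quotient 2*v^2 - 29*v + 99.
The remaining quadratic factors as (v - 9)(2*v - 11).

(2*v - 11)*(v + 1)*(v - 9)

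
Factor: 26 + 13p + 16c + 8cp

(8c + 13)(p + 2)

Group as (8cp + 16c) + (13p + 26) = 8c(p + 2) + 13(p + 2).
Both groups share the factor (p + 2).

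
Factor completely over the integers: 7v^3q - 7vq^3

Factor out 7vq, leaving v^2 - q^2, which is a difference of two squares.

7qv(v - q)(v + q)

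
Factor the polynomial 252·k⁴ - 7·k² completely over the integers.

7·k²·(6·k + 1)·(6·k - 1)

Pull out the common factor 7·k²; 36·k² - 1 is a difference of squares.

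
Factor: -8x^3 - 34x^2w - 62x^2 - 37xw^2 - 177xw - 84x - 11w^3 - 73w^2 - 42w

Group: 4x(-2x^2 - 3xw - 12x - w^2 - 6w) + (11w + 7)(-2x^2 - 3xw - 12x - w^2 - 6w); both groups contain (-2x^2 - 3xw - 12x - w^2 - 6w), so (4x + 11w + 7) is a factor with cofactor -2x^2 - 3xw - 12x - w^2 - 6w.
The cofactor groups again: -2x^2 - 3xw - 12x - w^2 - 6w = -2x(x + w + 6) - w(x + w + 6); both groups contain (x + w + 6), giving -(2x + w)(x + w + 6).

-(4x + 11w + 7)(2x + w)(x + w + 6)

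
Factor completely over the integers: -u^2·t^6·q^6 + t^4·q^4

Factor out t^4·q^4 first: what remains is -u^2·t^2·q^2 + 1.
Recognize a difference of squares with the parts 1 and u·t·q.

-q^4·t^4·(u·t·q + 1)·(u·t·q - 1)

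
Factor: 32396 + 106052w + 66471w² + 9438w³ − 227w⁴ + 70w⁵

Testing divisors of the constant over divisors of the leading coefficient, w = −13/7 is a root, giving the factor (7w + 13) and quotient 10w⁴ − 51w³ + 1443w² + 6816w + 2492.
Next, w = −2/5 is a root, so (5w + 2) divides it; the quotient is 2w³ − 11w² + 293w + 1246.
Then w = −7/2 is a root, giving the factor (2w + 7) and quotient w² − 9w + 178.
The quadratic w² − 9w + 178 has discriminant −631 < 0 and is irreducible over ℤ.

(2w + 7)(5w + 2)(7w + 13)(w² − 9w + 178)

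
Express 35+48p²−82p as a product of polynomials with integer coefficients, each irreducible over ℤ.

Need a pair with product 48·35 = 1680 and sum −82: that's −40 and −42.
Split the middle term: 48p²−40p − 42p+35 = 8p(6p−5) − 7(6p−5).

(6p−5)(8p−7)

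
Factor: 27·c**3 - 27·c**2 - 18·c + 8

Testing divisors of the constant over divisors of the leading coefficient, c = -2/3 is a root, so (3·c + 2) divides it; the quotient is 9·c**2 - 15·c + 4.
The remaining quadratic factors as (3·c - 1)(3·c - 4).

(3·c + 2)·(3·c - 1)·(3·c - 4)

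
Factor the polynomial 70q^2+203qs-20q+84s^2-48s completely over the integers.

(14q+7s-4)(5q+12s)

Group: 14q(5q+12s) + (7s-4)(5q+12s); both groups contain (5q+12s).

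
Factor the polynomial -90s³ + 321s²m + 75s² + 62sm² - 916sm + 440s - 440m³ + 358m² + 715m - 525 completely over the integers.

Group: 10s(-9s² + 42sm - 6s - 40m² - 22m + 35) + (11m - 15)(-9s² + 42sm - 6s - 40m² - 22m + 35); both groups contain (-9s² + 42sm - 6s - 40m² - 22m + 35), so (10s + 11m - 15) is a factor with cofactor -9s² + 42sm - 6s - 40m² - 22m + 35.
The cofactor groups again: -9s² + 42sm - 6s - 40m² - 22m + 35 = -3s(3s - 10m + 7) + (4m + 5)(3s - 10m + 7); both groups contain (3s - 10m + 7), giving -(3s - 4m - 5)(3s - 10m + 7).

-(3s - 10m + 7)(3s - 4m - 5)(10s + 11m - 15)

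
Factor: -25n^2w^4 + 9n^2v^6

Factor out n^2 first: what remains is 9v^6 - 25w^4.
Recognize a difference of squares with the parts 3v^3 and 5w^2.

n^2(3v^3 + 5w^2)(3v^3 - 5w^2)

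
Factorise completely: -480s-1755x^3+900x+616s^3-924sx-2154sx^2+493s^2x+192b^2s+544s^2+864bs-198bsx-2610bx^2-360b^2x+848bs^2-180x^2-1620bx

Group: 8s(24b^2+106bs+174bx+108b+77s^2+206sx+68s+117x^2+12x-60) - 15x(24b^2+106bs+174bx+108b+77s^2+206sx+68s+117x^2+12x-60); both groups contain (24b^2+106bs+174bx+108b+77s^2+206sx+68s+117x^2+12x-60), so (8s-15x) is a factor with cofactor 24b^2+106bs+174bx+108b+77s^2+206sx+68s+117x^2+12x-60.
The cofactor groups again: 24b^2+106bs+174bx+108b+77s^2+206sx+68s+117x^2+12x-60 = 12b(2b+7s+13x+10) + (11s+9x-6)(2b+7s+13x+10); both groups contain (2b+7s+13x+10), giving (12b+11s+9x-6)(2b+7s+13x+10).

(12b+11s+9x-6)(2b+7s+13x+10)(8s-15x)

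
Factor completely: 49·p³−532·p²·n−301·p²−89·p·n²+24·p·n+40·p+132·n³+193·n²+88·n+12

(p−11·n−6)·(7·p−3·n−2)·(7·p+4·n+1)

Group: p·(49·p²+7·p·n−7·p−12·n²−11·n−2) + (−11·n−6)·(49·p²+7·p·n−7·p−12·n²−11·n−2); both groups contain (49·p²+7·p·n−7·p−12·n²−11·n−2), so (p−11·n−6) is a factor with cofactor 49·p²+7·p·n−7·p−12·n²−11·n−2.
The cofactor groups again: 49·p²+7·p·n−7·p−12·n²−11·n−2 = 7·p·(7·p−3·n−2) + (4·n+1)·(7·p−3·n−2); both groups contain (7·p−3·n−2), giving (7·p+4·n+1)·(7·p−3·n−2).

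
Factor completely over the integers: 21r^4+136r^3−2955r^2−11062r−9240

Testing divisors of the constant over divisors of the leading coefficient, r = 11 is a root, so (r−11) divides it; the quotient is 21r^3+367r^2+1082r+840.
Next, r = −15/7 is a root, so (7r+15) divides it; the quotient is 3r^2+46r+56.
The remaining quadratic factors as (3r+4)(r+14).

(3r+4)(7r+15)(r+14)(r−11)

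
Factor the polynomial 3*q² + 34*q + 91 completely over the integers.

(3*q + 13)*(q + 7)

Need a pair with product 3·91 = 273 and sum 34: that's 13 and 21.
Split the middle term: 3*q² + 13*q + 21*q + 91 = q*(3*q + 13) + 7*(3*q + 13).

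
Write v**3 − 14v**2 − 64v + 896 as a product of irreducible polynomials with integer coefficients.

(v + 8)(v − 14)(v − 8)

Among the possible rational roots, v = 14 is a root, so (v − 14) divides it; the quotient is v**2 − 64.
The remaining quadratic factors as (v − 8)(v + 8).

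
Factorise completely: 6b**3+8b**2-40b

2b(3b+10)(b-2)

Pull out the common factor 2b, then factor the remaining trinomial.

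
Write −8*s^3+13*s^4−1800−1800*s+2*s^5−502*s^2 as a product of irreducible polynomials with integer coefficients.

(2*s+5)*(s+2)*(s−6)*(s^2+8*s+30)

Among the possible rational roots, s = 6 is a root, so (s−6) divides it; the quotient is 2*s^4+25*s^3+142*s^2+350*s+300.
Next, s = −2 is a root, so (s+2) divides it; the quotient is 2*s^3+21*s^2+100*s+150.
Then s = −5/2 is a root, giving the factor (2*s+5) and quotient s^2+8*s+30.
The quadratic s^2+8*s+30 has discriminant −56 < 0 and is irreducible over ℤ.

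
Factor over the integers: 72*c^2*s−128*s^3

8*s*(3*c+4*s)*(3*c−4*s)

Factor out 8*s, leaving 9*c^2−16*s^2, which is a difference of two squares.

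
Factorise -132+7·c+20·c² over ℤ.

Need a pair with product 20·(-132) = -2640 and sum 7: that's -48 and 55.
Split the middle term: 20·c²-48·c + 55·c-132 = 4·c·(5·c-12) + 11·(5·c-12).

(4·c+11)·(5·c-12)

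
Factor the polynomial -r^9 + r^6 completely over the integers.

-r^6(r - 1)(r^2 + r + 1)

Every term has a factor of r^6; factoring it out leaves -r^3 + 1.
Recognize a difference of cubes with the parts 1 and r.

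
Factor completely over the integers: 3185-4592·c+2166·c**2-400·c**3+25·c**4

(5·c-13)·(5·c-7)·(c-5)·(c-7)

By the rational root theorem, c = 7/5 is a root, so (5·c-7) divides it; the quotient is 5·c**3-73·c**2+331·c-455.
Then c = 7 is a root, giving the factor (c-7) and quotient 5·c**2-38·c+65.
The remaining quadratic factors as (5·c-13)(c-5).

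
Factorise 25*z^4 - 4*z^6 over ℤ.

Every term has a factor of z^4; factoring it out leaves -4*z^2 + 25.
Recognize a difference of squares with the parts 5 and 2*z.

-z^4*(2*z + 5)*(2*z - 5)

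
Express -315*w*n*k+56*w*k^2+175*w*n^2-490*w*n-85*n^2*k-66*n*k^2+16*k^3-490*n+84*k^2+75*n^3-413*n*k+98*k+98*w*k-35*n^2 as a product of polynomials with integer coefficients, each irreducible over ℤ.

Group: 5*n*(35*w*n-56*w*k-98*w+15*n^2-14*n*k-7*n-16*k^2-84*k-98) - k*(35*w*n-56*w*k-98*w+15*n^2-14*n*k-7*n-16*k^2-84*k-98); both groups contain (35*w*n-56*w*k-98*w+15*n^2-14*n*k-7*n-16*k^2-84*k-98), so (5*n-k) is a factor with cofactor 35*w*n-56*w*k-98*w+15*n^2-14*n*k-7*n-16*k^2-84*k-98.
The cofactor groups again: 35*w*n-56*w*k-98*w+15*n^2-14*n*k-7*n-16*k^2-84*k-98 = 7*w*(5*n-8*k-14) + (3*n+2*k+7)*(5*n-8*k-14); both groups contain (5*n-8*k-14), giving (7*w+3*n+2*k+7)*(5*n-8*k-14).

(5*n-8*k-14)*(5*n-k)*(7*w+3*n+2*k+7)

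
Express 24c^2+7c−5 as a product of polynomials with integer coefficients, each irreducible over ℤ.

Need a pair with product 24·(−5) = −120 and sum 7: that's −8 and 15.
Split the middle term: 24c^2−8c + 15c−5 = 8c(3c−1) + 5(3c−1).

(3c−1)(8c+5)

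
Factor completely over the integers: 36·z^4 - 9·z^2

Factor out 9·z^2, leaving 4·z^2 - 1, which is a difference of two squares.

9·z^2·(2·z + 1)·(2·z - 1)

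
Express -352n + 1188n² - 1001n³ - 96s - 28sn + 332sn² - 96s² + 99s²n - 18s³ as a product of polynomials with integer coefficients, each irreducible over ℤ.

Group: 6s(-3s² + 10sn - 12s + 77n² - 44n) + (-13n + 8)(-3s² + 10sn - 12s + 77n² - 44n); both groups contain (-3s² + 10sn - 12s + 77n² - 44n), so (6s - 13n + 8) is a factor with cofactor -3s² + 10sn - 12s + 77n² - 44n.
The cofactor groups again: -3s² + 10sn - 12s + 77n² - 44n = -3s(s - 7n + 4) - 11n(s - 7n + 4); both groups contain (s - 7n + 4), giving -(3s + 11n)(s - 7n + 4).

-(6s - 13n + 8)(s - 7n + 4)(3s + 11n)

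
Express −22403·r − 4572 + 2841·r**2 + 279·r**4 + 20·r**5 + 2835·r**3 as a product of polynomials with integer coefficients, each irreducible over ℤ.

Testing divisors of the constant over divisors of the leading coefficient, r = 9/4 is a root, so (4·r − 9) divides it; the quotient is 5·r**4 + 81·r**3 + 891·r**2 + 2715·r + 508.
Next, r = −4 is a root, so (r + 4) divides it; the quotient is 5·r**3 + 61·r**2 + 647·r + 127.
Then r = −1/5 is a root, so (5·r + 1) divides it; the quotient is r**2 + 12·r + 127.
The quadratic r**2 + 12·r + 127 has discriminant −364 < 0 and is irreducible over ℤ.

(4·r − 9)·(5·r + 1)·(r + 4)·(r**2 + 12·r + 127)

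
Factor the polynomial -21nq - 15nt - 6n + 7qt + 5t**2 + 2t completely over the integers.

Group: -7q(3n - t) + (-5t - 2)(3n - t); both groups contain (3n - t).

-(3n - t)(7q + 5t + 2)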